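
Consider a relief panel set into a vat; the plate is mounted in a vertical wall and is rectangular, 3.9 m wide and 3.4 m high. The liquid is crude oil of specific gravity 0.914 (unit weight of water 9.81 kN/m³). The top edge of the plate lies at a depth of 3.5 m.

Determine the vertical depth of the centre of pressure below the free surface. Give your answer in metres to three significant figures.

γ = 0.914 × 9.81 = 8.96634 kN/m³.
The centroid lies 3.4/2 = 1.7 m below the top edge, so the centroid depth is h_c = 3.5 + 1.7 = 5.2 m.
A = 3.9 × 3.4 = 13.26 m².
Resultant F = γ·h_c·A = 8.96634 × 5.2 × 13.26 = 618.247 kN.
I_c = b·h³/12 = 3.9 × 3.4³/12 = 12.7738 m⁴.
Centre of pressure: y_p = y_c + I_c/(y_c·A) = 5.2 + 12.7738/(5.2 × 13.26) = 5.2 + 0.185256 = 5.38526 m along the plane.

h_p = 5.39 m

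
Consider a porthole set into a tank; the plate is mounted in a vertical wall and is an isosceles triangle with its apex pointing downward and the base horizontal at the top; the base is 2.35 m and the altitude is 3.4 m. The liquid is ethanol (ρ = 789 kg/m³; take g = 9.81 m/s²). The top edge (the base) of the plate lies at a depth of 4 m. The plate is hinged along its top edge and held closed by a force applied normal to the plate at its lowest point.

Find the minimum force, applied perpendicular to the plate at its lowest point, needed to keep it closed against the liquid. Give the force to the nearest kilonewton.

P ≈ 59 kN

γ = ρg = 789 × 9.81 / 1000 = 7.74009 kN/m³.
With the apex down, the centroid sits h/3 = 3.4/3 = 1.13333 m below the base (the top edge), so the centroid depth is h_c = 4 + 1.13333 = 5.13333 m.
A = ½ × 2.35 × 3.4 = 3.995 m².
Resultant F = γ·h_c·A = 7.74009 × 5.13333 × 3.995 = 158.731 kN.
I_c = b·h³/36 = 2.35 × 3.4³/36 = 2.56568 m⁴.
Centre of pressure: y_p = y_c + I_c/(y_c·A) = 5.13333 + 2.56568/(5.13333 × 3.995) = 5.13333 + 0.125108 = 5.25844 m along the plane.
The resultant acts 1.13333 + 0.125108 = 1.25844 m (along the plate) below the hinge at the top edge, so the moment about the hinge is M = F × 1.25844 = 158.731 × 1.25844 = 199.753 kN·m.
A normal force at the bottom, 3.4 m from the hinge, must supply this moment: P = 199.753/3.4 = 58.7509 kN.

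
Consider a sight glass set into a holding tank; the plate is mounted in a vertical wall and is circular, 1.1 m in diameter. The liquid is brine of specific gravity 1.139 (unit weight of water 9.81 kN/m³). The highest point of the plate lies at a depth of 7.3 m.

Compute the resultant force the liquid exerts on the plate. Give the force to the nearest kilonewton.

F ≈ 83 kN

γ = 1.139 × 9.81 = 11.17359 kN/m³.
The centroid is at the centre, 0.55 m below the top of the plate, so the centroid depth is h_c = 7.3 + 0.55 = 7.85 m.
A = π(0.55)² = 0.950332 m².
Resultant F = γ·h_c·A = 11.17359 × 7.85 × 0.950332 = 83.3562 kN.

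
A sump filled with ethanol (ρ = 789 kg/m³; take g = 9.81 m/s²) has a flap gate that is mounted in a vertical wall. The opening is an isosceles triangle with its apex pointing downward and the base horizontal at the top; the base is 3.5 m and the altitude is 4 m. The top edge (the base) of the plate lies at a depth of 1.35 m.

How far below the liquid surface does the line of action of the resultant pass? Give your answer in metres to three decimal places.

h_p = 3.015 m

γ = ρg = 789 × 9.81 / 1000 = 7.74009 kN/m³.
With the apex down, the centroid sits h/3 = 4/3 = 1.33333 m below the base (the top edge), so the centroid depth is h_c = 1.35 + 1.33333 = 2.68333 m.
A = ½ × 3.5 × 4 = 7 m².
Resultant F = γ·h_c·A = 7.74009 × 2.68333 × 7 = 145.385 kN.
I_c = b·h³/36 = 3.5 × 4³/36 = 6.22222 m⁴.
Centre of pressure: y_p = y_c + I_c/(y_c·A) = 2.68333 + 6.22222/(2.68333 × 7) = 2.68333 + 0.331263 = 3.01459 m along the plane.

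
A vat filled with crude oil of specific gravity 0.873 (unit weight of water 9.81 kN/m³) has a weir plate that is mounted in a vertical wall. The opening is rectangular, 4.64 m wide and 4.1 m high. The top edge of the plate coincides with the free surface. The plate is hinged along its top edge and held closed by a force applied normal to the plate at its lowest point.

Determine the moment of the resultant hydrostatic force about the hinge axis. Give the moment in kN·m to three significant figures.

M ≈ 913 kN·m

γ = 0.873 × 9.81 = 8.56413 kN/m³.
The centroid lies 4.1/2 = 2.05 m below the top edge, so the centroid depth is h_c = 2.05 m.
A = 4.64 × 4.1 = 19.024 m².
Resultant F = γ·h_c·A = 8.56413 × 2.05 × 19.024 = 333.994 kN.
I_c = b·h³/12 = 4.64 × 4.1³/12 = 26.6495 m⁴.
Centre of pressure: y_p = y_c + I_c/(y_c·A) = 2.05 + 26.6495/(2.05 × 19.024) = 2.05 + 0.683335 = 2.73333 m along the plane.
The resultant acts 2.05 + 0.683335 = 2.73333 m (along the plate) below the hinge at the top edge, so the moment about the hinge is M = F × 2.73333 = 333.994 × 2.73333 = 912.916 kN·m.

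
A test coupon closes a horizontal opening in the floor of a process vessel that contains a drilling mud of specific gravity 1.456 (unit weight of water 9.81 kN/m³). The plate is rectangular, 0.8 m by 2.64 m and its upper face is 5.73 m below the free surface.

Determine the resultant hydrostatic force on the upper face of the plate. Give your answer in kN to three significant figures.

γ = 1.456 × 9.81 = 14.28336 kN/m³.
The plate is horizontal, so pressure is uniform at p = γ·h = 14.28336 × 5.73 = 81.8437 kN/m².
A = 0.8 × 2.64 = 2.112 m².
F = p·A = 81.8437 × 2.112 = 172.854 kN.

F ≈ 173 kN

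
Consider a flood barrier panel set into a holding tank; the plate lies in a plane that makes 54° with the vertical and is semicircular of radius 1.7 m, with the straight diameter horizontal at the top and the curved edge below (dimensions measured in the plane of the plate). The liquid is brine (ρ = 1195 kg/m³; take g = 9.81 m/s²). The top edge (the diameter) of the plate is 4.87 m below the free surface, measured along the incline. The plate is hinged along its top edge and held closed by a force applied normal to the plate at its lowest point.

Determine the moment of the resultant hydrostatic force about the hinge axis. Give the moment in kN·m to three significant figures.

γ = ρg = 1195 × 9.81 / 1000 = 11.72295 kN/m³.
The plate makes 54° with the vertical, i.e. θ = 90° − 54° = 36° to the horizontal. Measuring y along the incline from the free-surface line, vertical depth h = y·sinθ with sinθ = 0.587785.
The centroid of a semicircle lies 4r/(3π) = 0.721502 m from the diameter, here below the top edge, so y_c = 4.87 + 0.721502 = 5.5915 m and h_c = 5.5915 × 0.587785 = 3.2866 m.
A = πr²/2 = π × 1.7²/2 = 4.5396 m².
Resultant F = γ·h_c·A = 11.72295 × 3.2866 × 4.5396 = 174.905 kN.
I_c = (π/8 − 8/(9π))·r⁴ = 0.109757 × 1.7⁴ = 0.916701 m⁴.
Centre of pressure: y_p = y_c + I_c/(y_c·A) = 5.5915 + 0.916701/(5.5915 × 4.5396) = 5.5915 + 0.0361145 = 5.62761 m along the plane.
The resultant acts 0.721502 + 0.0361145 = 0.757617 m (along the plate) below the hinge at the top edge, so the moment about the hinge is M = F × 0.757617 = 174.905 × 0.757617 = 132.511 kN·m.

M ≈ 133 kN·m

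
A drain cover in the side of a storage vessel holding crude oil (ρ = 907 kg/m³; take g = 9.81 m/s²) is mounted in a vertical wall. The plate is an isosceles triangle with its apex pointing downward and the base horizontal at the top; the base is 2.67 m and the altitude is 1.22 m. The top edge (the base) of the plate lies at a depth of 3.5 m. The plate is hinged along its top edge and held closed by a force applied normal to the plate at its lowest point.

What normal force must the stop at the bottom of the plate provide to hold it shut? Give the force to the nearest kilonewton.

γ = ρg = 907 × 9.81 / 1000 = 8.89767 kN/m³.
With the apex down, the centroid sits h/3 = 1.22/3 = 0.406667 m below the base (the top edge), so the centroid depth is h_c = 3.5 + 0.406667 = 3.90667 m.
A = ½ × 2.67 × 1.22 = 1.6287 m².
Resultant F = γ·h_c·A = 8.89767 × 3.90667 × 1.6287 = 56.614 kN.
I_c = b·h³/36 = 2.67 × 1.22³/36 = 0.134675 m⁴.
Centre of pressure: y_p = y_c + I_c/(y_c·A) = 3.90667 + 0.134675/(3.90667 × 1.6287) = 3.90667 + 0.021166 = 3.92784 m along the plane.
The resultant acts 0.406667 + 0.021166 = 0.427833 m (along the plate) below the hinge at the top edge, so the moment about the hinge is M = F × 0.427833 = 56.614 × 0.427833 = 24.2213 kN·m.
A normal force at the bottom, 1.22 m from the hinge, must supply this moment: P = 24.2213/1.22 = 19.8535 kN.

P ≈ 20 kN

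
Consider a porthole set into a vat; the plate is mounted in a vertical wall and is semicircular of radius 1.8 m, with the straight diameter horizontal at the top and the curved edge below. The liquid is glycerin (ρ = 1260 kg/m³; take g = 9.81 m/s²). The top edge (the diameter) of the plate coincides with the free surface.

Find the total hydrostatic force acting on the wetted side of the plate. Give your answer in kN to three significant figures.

γ = ρg = 1260 × 9.81 / 1000 = 12.3606 kN/m³.
The centroid of a semicircle lies 4r/(3π) = 0.763944 m from the diameter, here below the top edge, so the centroid depth is h_c = 0.763944 m.
A = πr²/2 = π × 1.8²/2 = 5.08938 m².
Resultant F = γ·h_c·A = 12.3606 × 0.763944 × 5.08938 = 48.058 kN.

F ≈ 48.1 kN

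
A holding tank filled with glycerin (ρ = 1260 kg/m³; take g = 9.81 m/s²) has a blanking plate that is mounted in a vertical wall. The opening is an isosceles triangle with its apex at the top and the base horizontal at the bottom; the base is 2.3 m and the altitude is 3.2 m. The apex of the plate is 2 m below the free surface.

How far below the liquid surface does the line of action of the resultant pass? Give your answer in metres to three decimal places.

h_p = 4.271 m

γ = ρg = 1260 × 9.81 / 1000 = 12.3606 kN/m³.
With the apex up, the centroid sits 2h/3 = 2 × 3.2/3 = 2.13333 m below the apex, so the centroid depth is h_c = 2 + 2.13333 = 4.13333 m.
A = ½ × 2.3 × 3.2 = 3.68 m².
Resultant F = γ·h_c·A = 12.3606 × 4.13333 × 3.68 = 188.013 kN.
I_c = b·h³/36 = 2.3 × 3.2³/36 = 2.09351 m⁴.
Centre of pressure: y_p = y_c + I_c/(y_c·A) = 4.13333 + 2.09351/(4.13333 × 3.68) = 4.13333 + 0.137634 = 4.27096 m along the plane.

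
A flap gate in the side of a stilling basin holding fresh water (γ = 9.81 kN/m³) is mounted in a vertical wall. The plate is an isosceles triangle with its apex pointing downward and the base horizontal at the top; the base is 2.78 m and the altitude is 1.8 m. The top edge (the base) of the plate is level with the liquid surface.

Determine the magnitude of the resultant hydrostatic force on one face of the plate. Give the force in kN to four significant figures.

γ = 9.81 kN/m³.
With the apex down, the centroid sits h/3 = 1.8/3 = 0.6 m below the base (the top edge), so the centroid depth is h_c = 0.6 m.
A = ½ × 2.78 × 1.8 = 2.502 m².
Resultant F = γ·h_c·A = 9.81 × 0.6 × 2.502 = 14.7268 kN.

F ≈ 14.73 kN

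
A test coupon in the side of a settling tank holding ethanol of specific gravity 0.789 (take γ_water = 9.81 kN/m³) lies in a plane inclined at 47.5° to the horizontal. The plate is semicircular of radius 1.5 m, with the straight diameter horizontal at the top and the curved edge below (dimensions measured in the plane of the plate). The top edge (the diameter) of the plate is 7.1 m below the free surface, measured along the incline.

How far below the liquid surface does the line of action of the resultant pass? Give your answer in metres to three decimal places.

γ = 0.789 × 9.81 = 7.74009 kN/m³.
Let θ = 47.5° be the plate's angle to the horizontal; measure y along the incline from where the plane meets the free surface. Vertical depth h = y·sinθ with sinθ = 0.737277.
The centroid of a semicircle lies 4r/(3π) = 0.63662 m from the diameter, here below the top edge, so y_c = 7.1 + 0.63662 = 7.73662 m and h_c = 7.73662 × 0.737277 = 5.70403 m.
A = πr²/2 = π × 1.5²/2 = 3.53429 m².
Resultant F = γ·h_c·A = 7.74009 × 5.70403 × 3.53429 = 156.038 kN.
I_c = (π/8 − 8/(9π))·r⁴ = 0.109757 × 1.5⁴ = 0.555645 m⁴.
Centre of pressure: y_p = y_c + I_c/(y_c·A) = 7.73662 + 0.555645/(7.73662 × 3.53429) = 7.73662 + 0.0203209 = 7.75694 m along the plane.
Vertically, h_p = y_p·sinθ = 7.75694 × 0.737277 = 5.71901 m.

h_p = 5.719 m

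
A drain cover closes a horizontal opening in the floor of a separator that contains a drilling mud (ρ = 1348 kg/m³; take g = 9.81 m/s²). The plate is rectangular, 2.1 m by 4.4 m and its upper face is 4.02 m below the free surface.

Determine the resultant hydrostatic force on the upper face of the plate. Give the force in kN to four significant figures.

γ = ρg = 1348 × 9.81 / 1000 = 13.22388 kN/m³.
The plate is horizontal, so pressure is uniform at p = γ·h = 13.22388 × 4.02 = 53.16 kN/m².
A = 2.1 × 4.4 = 9.24 m².
F = p·A = 53.16 × 9.24 = 491.198 kN.

F ≈ 491.2 kN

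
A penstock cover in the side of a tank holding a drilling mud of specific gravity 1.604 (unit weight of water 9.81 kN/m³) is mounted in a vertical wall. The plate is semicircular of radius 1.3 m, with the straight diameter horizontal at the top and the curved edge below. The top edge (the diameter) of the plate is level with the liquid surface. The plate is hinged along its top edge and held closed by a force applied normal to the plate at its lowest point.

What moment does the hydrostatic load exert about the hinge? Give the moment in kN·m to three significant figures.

M ≈ 17.6 kN·m

γ = 1.604 × 9.81 = 15.73524 kN/m³.
The centroid of a semicircle lies 4r/(3π) = 0.551737 m from the diameter, here below the top edge, so the centroid depth is h_c = 0.551737 m.
A = πr²/2 = π × 1.3²/2 = 2.65465 m².
Resultant F = γ·h_c·A = 15.73524 × 0.551737 × 2.65465 = 23.0469 kN.
I_c = (π/8 − 8/(9π))·r⁴ = 0.109757 × 1.3⁴ = 0.313477 m⁴.
Centre of pressure: y_p = y_c + I_c/(y_c·A) = 0.551737 + 0.313477/(0.551737 × 2.65465) = 0.551737 + 0.214026 = 0.765763 m along the plane.
The resultant acts 0.551737 + 0.214026 = 0.765763 m (along the plate) below the hinge at the top edge, so the moment about the hinge is M = F × 0.765763 = 23.0469 × 0.765763 = 17.6485 kN·m.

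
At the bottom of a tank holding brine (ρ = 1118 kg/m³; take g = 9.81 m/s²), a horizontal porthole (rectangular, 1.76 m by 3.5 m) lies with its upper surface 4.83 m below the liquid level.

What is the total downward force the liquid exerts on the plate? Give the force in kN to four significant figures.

F ≈ 326.3 kN

γ = ρg = 1118 × 9.81 / 1000 = 10.96758 kN/m³.
The plate is horizontal, so pressure is uniform at p = γ·h = 10.96758 × 4.83 = 52.9734 kN/m².
A = 1.76 × 3.5 = 6.16 m².
F = p·A = 52.9734 × 6.16 = 326.316 kN.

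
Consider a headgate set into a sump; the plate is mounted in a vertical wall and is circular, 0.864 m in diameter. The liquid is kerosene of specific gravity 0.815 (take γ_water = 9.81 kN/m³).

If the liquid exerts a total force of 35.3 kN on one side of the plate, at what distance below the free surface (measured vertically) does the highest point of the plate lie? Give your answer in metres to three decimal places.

d_top ≈ 7.099 m

γ = 0.815 × 9.81 = 7.99515 kN/m³.
A = π(0.432)² = 0.586297 m².
From F = γ·h_c·A, the centroid depth is h_c = 35.3/(7.99515 × 0.586297) = 7.53061 m.
The centroid is at the centre, 0.432 m below the top of the plate, so the highest point sits at h_top = 7.53061 − 0.432 = 7.09861 m below the surface.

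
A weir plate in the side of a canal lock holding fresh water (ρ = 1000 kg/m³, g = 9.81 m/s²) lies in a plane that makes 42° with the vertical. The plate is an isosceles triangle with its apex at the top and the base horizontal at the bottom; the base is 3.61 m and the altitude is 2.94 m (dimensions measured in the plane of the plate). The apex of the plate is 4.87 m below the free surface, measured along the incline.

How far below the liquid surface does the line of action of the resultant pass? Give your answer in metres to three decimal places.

γ = ρg = 1000 × 9.81 = 9810 N/m³ = 9.81 kN/m³.
The plate makes 42° with the vertical, i.e. θ = 90° − 42° = 48° to the horizontal. Measuring y along the incline from the free-surface line, vertical depth h = y·sinθ with sinθ = 0.743145.
With the apex up, the centroid sits 2h/3 = 2 × 2.94/3 = 1.96 m below the apex, so y_c = 4.87 + 1.96 = 6.83 m and h_c = 6.83 × 0.743145 = 5.07568 m.
A = ½ × 3.61 × 2.94 = 5.3067 m².
Resultant F = γ·h_c·A = 9.81 × 5.07568 × 5.3067 = 264.233 kN.
I_c = b·h³/36 = 3.61 × 2.94³/36 = 2.54828 m⁴.
Centre of pressure: y_p = y_c + I_c/(y_c·A) = 6.83 + 2.54828/(6.83 × 5.3067) = 6.83 + 0.0703075 = 6.90031 m along the plane.
Vertically, h_p = y_p·sinθ = 6.90031 × 0.743145 = 5.12793 m.

h_p = 5.128 m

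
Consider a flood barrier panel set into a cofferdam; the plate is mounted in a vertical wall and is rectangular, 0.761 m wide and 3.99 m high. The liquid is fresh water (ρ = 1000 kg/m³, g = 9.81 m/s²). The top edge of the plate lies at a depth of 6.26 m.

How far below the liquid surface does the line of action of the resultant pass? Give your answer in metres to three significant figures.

γ = ρg = 1000 × 9.81 = 9810 N/m³ = 9.81 kN/m³.
The centroid lies 3.99/2 = 1.995 m below the top edge, so the centroid depth is h_c = 6.26 + 1.995 = 8.255 m.
A = 0.761 × 3.99 = 3.03639 m².
Resultant F = γ·h_c·A = 9.81 × 8.255 × 3.03639 = 245.892 kN.
I_c = b·h³/12 = 0.761 × 3.99³/12 = 4.0283 m⁴.
Centre of pressure: y_p = y_c + I_c/(y_c·A) = 8.255 + 4.0283/(8.255 × 3.03639) = 8.255 + 0.160712 = 8.41571 m along the plane.

h_p = 8.42 m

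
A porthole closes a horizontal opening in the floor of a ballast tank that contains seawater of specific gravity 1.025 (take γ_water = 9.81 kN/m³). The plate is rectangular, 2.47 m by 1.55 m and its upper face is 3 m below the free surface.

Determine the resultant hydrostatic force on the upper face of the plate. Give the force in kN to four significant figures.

γ = 1.025 × 9.81 = 10.05525 kN/m³.
The plate is horizontal, so pressure is uniform at p = γ·h = 10.05525 × 3 = 30.1657 kN/m².
A = 2.47 × 1.55 = 3.8285 m².
F = p·A = 30.1657 × 3.8285 = 115.489 kN.

F ≈ 115.5 kN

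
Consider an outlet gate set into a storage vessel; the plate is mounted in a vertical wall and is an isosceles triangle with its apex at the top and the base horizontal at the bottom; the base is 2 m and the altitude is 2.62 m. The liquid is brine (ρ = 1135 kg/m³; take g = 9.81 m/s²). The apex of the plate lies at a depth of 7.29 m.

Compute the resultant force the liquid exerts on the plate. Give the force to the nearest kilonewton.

γ = ρg = 1135 × 9.81 / 1000 = 11.13435 kN/m³.
With the apex up, the centroid sits 2h/3 = 2 × 2.62/3 = 1.74667 m below the apex, so the centroid depth is h_c = 7.29 + 1.74667 = 9.03667 m.
A = ½ × 2 × 2.62 = 2.62 m².
Resultant F = γ·h_c·A = 11.13435 × 9.03667 × 2.62 = 263.618 kN.

F ≈ 264 kN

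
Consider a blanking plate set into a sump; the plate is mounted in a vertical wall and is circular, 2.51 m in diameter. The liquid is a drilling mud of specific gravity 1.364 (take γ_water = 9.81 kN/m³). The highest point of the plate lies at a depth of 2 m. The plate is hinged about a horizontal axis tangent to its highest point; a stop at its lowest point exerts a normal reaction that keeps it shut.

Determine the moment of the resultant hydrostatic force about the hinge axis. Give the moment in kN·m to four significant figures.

M ≈ 296.5 kN·m

γ = 1.364 × 9.81 = 13.38084 kN/m³.
The centroid is at the centre, 1.255 m below the top of the plate, so the centroid depth is h_c = 2 + 1.255 = 3.255 m.
A = π(1.255)² = 4.94809 m².
Resultant F = γ·h_c·A = 13.38084 × 3.255 × 4.94809 = 215.512 kN.
I_c = πr⁴/4 = π × 1.255⁴/4 = 1.94834 m⁴.
Centre of pressure: y_p = y_c + I_c/(y_c·A) = 3.255 + 1.94834/(3.255 × 4.94809) = 3.255 + 0.12097 = 3.37597 m along the plane.
The resultant acts 1.255 + 0.12097 = 1.37597 m (along the plate) below the hinge at the top edge, so the moment about the hinge is M = F × 1.37597 = 215.512 × 1.37597 = 296.538 kN·m.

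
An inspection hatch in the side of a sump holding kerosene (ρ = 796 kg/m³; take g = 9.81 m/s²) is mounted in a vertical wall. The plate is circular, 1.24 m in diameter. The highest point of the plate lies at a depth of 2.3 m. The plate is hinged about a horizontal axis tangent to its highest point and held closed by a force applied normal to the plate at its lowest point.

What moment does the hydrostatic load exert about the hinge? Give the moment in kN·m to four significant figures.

γ = ρg = 796 × 9.81 / 1000 = 7.80876 kN/m³.
The centroid is at the centre, 0.62 m below the top of the plate, so the centroid depth is h_c = 2.3 + 0.62 = 2.92 m.
A = π(0.62)² = 1.20763 m².
Resultant F = γ·h_c·A = 7.80876 × 2.92 × 1.20763 = 27.5359 kN.
I_c = πr⁴/4 = π × 0.62⁴/4 = 0.116053 m⁴.
Centre of pressure: y_p = y_c + I_c/(y_c·A) = 2.92 + 0.116053/(2.92 × 1.20763) = 2.92 + 0.0329109 = 2.95291 m along the plane.
The resultant acts 0.62 + 0.0329109 = 0.652911 m (along the plate) below the hinge at the top edge, so the moment about the hinge is M = F × 0.652911 = 27.5359 × 0.652911 = 17.9785 kN·m.

M ≈ 17.98 kN·m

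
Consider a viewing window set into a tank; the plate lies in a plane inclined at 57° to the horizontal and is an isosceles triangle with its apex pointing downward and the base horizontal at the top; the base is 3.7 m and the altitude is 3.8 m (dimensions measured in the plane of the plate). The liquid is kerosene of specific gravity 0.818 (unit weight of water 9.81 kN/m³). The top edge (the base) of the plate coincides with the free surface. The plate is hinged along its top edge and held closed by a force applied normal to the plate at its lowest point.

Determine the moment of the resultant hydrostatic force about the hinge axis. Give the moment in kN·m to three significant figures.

γ = 0.818 × 9.81 = 8.02458 kN/m³.
Let θ = 57° be the plate's angle to the horizontal; measure y along the incline from where the plane meets the free surface. Vertical depth h = y·sinθ with sinθ = 0.838671.
With the apex down, the centroid sits h/3 = 3.8/3 = 1.26667 m below the base (the top edge), so y_c = 1.26667 m and h_c = 1.26667 × 0.838671 = 1.06232 m.
A = ½ × 3.7 × 3.8 = 7.03 m².
Resultant F = γ·h_c·A = 8.02458 × 1.06232 × 7.03 = 59.9284 kN.
I_c = b·h³/36 = 3.7 × 3.8³/36 = 5.63962 m⁴.
Centre of pressure: y_p = y_c + I_c/(y_c·A) = 1.26667 + 5.63962/(1.26667 × 7.03) = 1.26667 + 0.633331 = 1.9 m along the plane.
The resultant acts 1.26667 + 0.633331 = 1.9 m (along the plate) below the hinge at the top edge, so the moment about the hinge is M = F × 1.9 = 59.9284 × 1.9 = 113.864 kN·m.

M ≈ 114 kN·m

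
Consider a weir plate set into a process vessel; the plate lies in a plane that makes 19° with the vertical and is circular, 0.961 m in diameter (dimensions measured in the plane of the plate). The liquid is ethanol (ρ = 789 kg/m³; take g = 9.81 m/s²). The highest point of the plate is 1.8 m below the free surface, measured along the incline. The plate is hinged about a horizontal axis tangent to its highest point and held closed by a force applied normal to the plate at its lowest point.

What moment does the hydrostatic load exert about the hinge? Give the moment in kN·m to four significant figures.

M ≈ 6.123 kN·m

γ = ρg = 789 × 9.81 / 1000 = 7.74009 kN/m³.
The plate makes 19° with the vertical, i.e. θ = 90° − 19° = 71° to the horizontal. Measuring y along the incline from the free-surface line, vertical depth h = y·sinθ with sinθ = 0.945519.
The centroid is at the centre, 0.4805 m below the top of the plate, so y_c = 1.8 + 0.4805 = 2.2805 m and h_c = 2.2805 × 0.945519 = 2.15626 m.
A = π(0.4805)² = 0.725332 m².
Resultant F = γ·h_c·A = 7.74009 × 2.15626 × 0.725332 = 12.1055 kN.
I_c = πr⁴/4 = π × 0.4805⁴/4 = 0.0418662 m⁴.
Centre of pressure: y_p = y_c + I_c/(y_c·A) = 2.2805 + 0.0418662/(2.2805 × 0.725332) = 2.2805 + 0.0253103 = 2.30581 m along the plane.
The resultant acts 0.4805 + 0.0253103 = 0.50581 m (along the plate) below the hinge at the top edge, so the moment about the hinge is M = F × 0.50581 = 12.1055 × 0.50581 = 6.12308 kN·m.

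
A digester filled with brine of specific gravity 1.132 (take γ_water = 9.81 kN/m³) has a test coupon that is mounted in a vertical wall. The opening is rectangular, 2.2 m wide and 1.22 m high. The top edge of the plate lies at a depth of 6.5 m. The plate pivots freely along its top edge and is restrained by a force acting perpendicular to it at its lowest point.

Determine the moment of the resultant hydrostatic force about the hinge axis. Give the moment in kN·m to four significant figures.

γ = 1.132 × 9.81 = 11.10492 kN/m³.
The centroid lies 1.22/2 = 0.61 m below the top edge, so the centroid depth is h_c = 6.5 + 0.61 = 7.11 m.
A = 2.2 × 1.22 = 2.684 m².
Resultant F = γ·h_c·A = 11.10492 × 7.11 × 2.684 = 211.918 kN.
I_c = b·h³/12 = 2.2 × 1.22³/12 = 0.332905 m⁴.
Centre of pressure: y_p = y_c + I_c/(y_c·A) = 7.11 + 0.332905/(7.11 × 2.684) = 7.11 + 0.0174449 = 7.12744 m along the plane.
The resultant acts 0.61 + 0.0174449 = 0.627445 m (along the plate) below the hinge at the top edge, so the moment about the hinge is M = F × 0.627445 = 211.918 × 0.627445 = 132.967 kN·m.

M ≈ 133.0 kN·m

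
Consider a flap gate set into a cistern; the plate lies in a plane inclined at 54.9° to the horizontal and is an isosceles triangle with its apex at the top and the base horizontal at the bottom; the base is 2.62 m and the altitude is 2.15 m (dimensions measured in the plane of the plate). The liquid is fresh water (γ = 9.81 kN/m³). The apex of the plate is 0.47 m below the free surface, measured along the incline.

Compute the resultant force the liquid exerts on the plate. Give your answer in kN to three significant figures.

F ≈ 43.0 kN

γ = 9.81 kN/m³.
Let θ = 54.9° be the plate's angle to the horizontal; measure y along the incline from where the plane meets the free surface. Vertical depth h = y·sinθ with sinθ = 0.818150.
With the apex up, the centroid sits 2h/3 = 2 × 2.15/3 = 1.43333 m below the apex, so y_c = 0.47 + 1.43333 = 1.90333 m and h_c = 1.90333 × 0.818150 = 1.55721 m.
A = ½ × 2.62 × 2.15 = 2.8165 m².
Resultant F = γ·h_c·A = 9.81 × 1.55721 × 2.8165 = 43.0255 kN.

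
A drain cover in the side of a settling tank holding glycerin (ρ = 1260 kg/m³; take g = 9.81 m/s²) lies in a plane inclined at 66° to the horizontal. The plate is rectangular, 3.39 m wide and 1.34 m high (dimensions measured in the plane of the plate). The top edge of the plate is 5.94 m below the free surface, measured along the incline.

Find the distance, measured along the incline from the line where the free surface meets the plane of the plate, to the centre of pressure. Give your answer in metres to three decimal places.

y_p = 6.633 m

γ = ρg = 1260 × 9.81 / 1000 = 12.3606 kN/m³.
Let θ = 66° be the plate's angle to the horizontal; measure y along the incline from where the plane meets the free surface. Vertical depth h = y·sinθ with sinθ = 0.913545.
The centroid lies 1.34/2 = 0.67 m below the top edge, so y_c = 5.94 + 0.67 = 6.61 m and h_c = 6.61 × 0.913545 = 6.03853 m.
A = 3.39 × 1.34 = 4.5426 m².
Resultant F = γ·h_c·A = 12.3606 × 6.03853 × 4.5426 = 339.059 kN.
I_c = b·h³/12 = 3.39 × 1.34³/12 = 0.679724 m⁴.
Centre of pressure: y_p = y_c + I_c/(y_c·A) = 6.61 + 0.679724/(6.61 × 4.5426) = 6.61 + 0.0226374 = 6.63264 m along the plane.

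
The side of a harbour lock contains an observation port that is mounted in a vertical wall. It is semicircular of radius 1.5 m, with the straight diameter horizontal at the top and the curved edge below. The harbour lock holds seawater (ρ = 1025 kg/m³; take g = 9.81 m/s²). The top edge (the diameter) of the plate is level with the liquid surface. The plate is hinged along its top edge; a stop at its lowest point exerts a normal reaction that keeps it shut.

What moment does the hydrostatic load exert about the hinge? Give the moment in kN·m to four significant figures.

M ≈ 19.99 kN·m

γ = ρg = 1025 × 9.81 / 1000 = 10.05525 kN/m³.
The centroid of a semicircle lies 4r/(3π) = 0.63662 m from the diameter, here below the top edge, so the centroid depth is h_c = 0.63662 m.
A = πr²/2 = π × 1.5²/2 = 3.53429 m².
Resultant F = γ·h_c·A = 10.05525 × 0.63662 × 3.53429 = 22.6243 kN.
I_c = (π/8 − 8/(9π))·r⁴ = 0.109757 × 1.5⁴ = 0.555645 m⁴.
Centre of pressure: y_p = y_c + I_c/(y_c·A) = 0.63662 + 0.555645/(0.63662 × 3.53429) = 0.63662 + 0.246953 = 0.883573 m along the plane.
The resultant acts 0.63662 + 0.246953 = 0.883573 m (along the plate) below the hinge at the top edge, so the moment about the hinge is M = F × 0.883573 = 22.6243 × 0.883573 = 19.9902 kN·m.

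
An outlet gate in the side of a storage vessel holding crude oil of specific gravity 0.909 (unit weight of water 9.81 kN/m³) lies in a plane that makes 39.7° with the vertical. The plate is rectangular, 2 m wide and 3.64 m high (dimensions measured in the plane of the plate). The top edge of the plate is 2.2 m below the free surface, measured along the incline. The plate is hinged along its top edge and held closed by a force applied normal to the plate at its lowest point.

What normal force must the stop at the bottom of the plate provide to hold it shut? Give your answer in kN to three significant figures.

P ≈ 116 kN

γ = 0.909 × 9.81 = 8.91729 kN/m³.
The plate makes 39.7° with the vertical, i.e. θ = 90° − 39.7° = 50.3° to the horizontal. Measuring y along the incline from the free-surface line, vertical depth h = y·sinθ with sinθ = 0.769400.
The centroid lies 3.64/2 = 1.82 m below the top edge, so y_c = 2.2 + 1.82 = 4.02 m and h_c = 4.02 × 0.769400 = 3.09299 m.
A = 2 × 3.64 = 7.28 m².
Resultant F = γ·h_c·A = 8.91729 × 3.09299 × 7.28 = 200.79 kN.
I_c = b·h³/12 = 2 × 3.64³/12 = 8.03809 m⁴.
Centre of pressure: y_p = y_c + I_c/(y_c·A) = 4.02 + 8.03809/(4.02 × 7.28) = 4.02 + 0.27466 = 4.29466 m along the plane.
The resultant acts 1.82 + 0.27466 = 2.09466 m (along the plate) below the hinge at the top edge, so the moment about the hinge is M = F × 2.09466 = 200.79 × 2.09466 = 420.587 kN·m.
A normal force at the bottom, 3.64 m from the hinge, must supply this moment: P = 420.587/3.64 = 115.546 kN.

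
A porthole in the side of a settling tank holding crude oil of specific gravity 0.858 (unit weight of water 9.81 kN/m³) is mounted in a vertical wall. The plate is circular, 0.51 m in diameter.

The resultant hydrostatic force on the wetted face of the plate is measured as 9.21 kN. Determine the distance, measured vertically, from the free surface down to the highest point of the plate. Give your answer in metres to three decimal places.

γ = 0.858 × 9.81 = 8.41698 kN/m³.
A = π(0.255)² = 0.204282 m².
From F = γ·h_c·A, the centroid depth is h_c = 9.21/(8.41698 × 0.204282) = 5.3564 m.
The centroid is at the centre, 0.255 m below the top of the plate, so the highest point sits at h_top = 5.3564 − 0.255 = 5.1014 m below the surface.

d_top ≈ 5.101 m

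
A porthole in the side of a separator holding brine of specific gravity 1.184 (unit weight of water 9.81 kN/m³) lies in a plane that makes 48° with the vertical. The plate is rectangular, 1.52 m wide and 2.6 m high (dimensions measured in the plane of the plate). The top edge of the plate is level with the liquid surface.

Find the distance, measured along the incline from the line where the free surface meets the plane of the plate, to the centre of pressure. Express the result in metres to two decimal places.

γ = 1.184 × 9.81 = 11.61504 kN/m³.
The plate makes 48° with the vertical, i.e. θ = 90° − 48° = 42° to the horizontal. Measuring y along the incline from the free-surface line, vertical depth h = y·sinθ with sinθ = 0.669131.
The centroid lies 2.6/2 = 1.3 m below the top edge, so y_c = 1.3 m and h_c = 1.3 × 0.669131 = 0.86987 m.
A = 1.52 × 2.6 = 3.952 m².
Resultant F = γ·h_c·A = 11.61504 × 0.86987 × 3.952 = 39.9293 kN.
I_c = b·h³/12 = 1.52 × 2.6³/12 = 2.22629 m⁴.
Centre of pressure: y_p = y_c + I_c/(y_c·A) = 1.3 + 2.22629/(1.3 × 3.952) = 1.3 + 0.433333 = 1.73333 m along the plane.

y_p = 1.73 m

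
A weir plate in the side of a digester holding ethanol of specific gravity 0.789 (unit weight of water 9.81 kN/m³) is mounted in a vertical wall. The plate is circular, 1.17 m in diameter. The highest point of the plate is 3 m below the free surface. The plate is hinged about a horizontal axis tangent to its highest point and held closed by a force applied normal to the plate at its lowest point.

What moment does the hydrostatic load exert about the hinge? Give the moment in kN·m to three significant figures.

γ = 0.789 × 9.81 = 7.74009 kN/m³.
The centroid is at the centre, 0.585 m below the top of the plate, so the centroid depth is h_c = 3 + 0.585 = 3.585 m.
A = π(0.585)² = 1.07513 m².
Resultant F = γ·h_c·A = 7.74009 × 3.585 × 1.07513 = 29.8329 kN.
I_c = πr⁴/4 = π × 0.585⁴/4 = 0.0919842 m⁴.
Centre of pressure: y_p = y_c + I_c/(y_c·A) = 3.585 + 0.0919842/(3.585 × 1.07513) = 3.585 + 0.0238651 = 3.60887 m along the plane.
The resultant acts 0.585 + 0.0238651 = 0.608865 m (along the plate) below the hinge at the top edge, so the moment about the hinge is M = F × 0.608865 = 29.8329 × 0.608865 = 18.1642 kN·m.

M ≈ 18.2 kN·m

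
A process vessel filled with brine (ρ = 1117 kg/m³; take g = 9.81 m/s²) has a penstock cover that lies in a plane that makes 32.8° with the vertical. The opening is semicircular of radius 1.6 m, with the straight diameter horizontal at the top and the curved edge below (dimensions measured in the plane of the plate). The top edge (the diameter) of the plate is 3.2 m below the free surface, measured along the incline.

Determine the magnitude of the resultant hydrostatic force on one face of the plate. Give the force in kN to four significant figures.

γ = ρg = 1117 × 9.81 / 1000 = 10.95777 kN/m³.
The plate makes 32.8° with the vertical, i.e. θ = 90° − 32.8° = 57.2° to the horizontal. Measuring y along the incline from the free-surface line, vertical depth h = y·sinθ with sinθ = 0.840567.
The centroid of a semicircle lies 4r/(3π) = 0.679061 m from the diameter, here below the top edge, so y_c = 3.2 + 0.679061 = 3.87906 m and h_c = 3.87906 × 0.840567 = 3.26061 m.
A = πr²/2 = π × 1.6²/2 = 4.02124 m².
Resultant F = γ·h_c·A = 10.95777 × 3.26061 × 4.02124 = 143.675 kN.

F ≈ 143.7 kN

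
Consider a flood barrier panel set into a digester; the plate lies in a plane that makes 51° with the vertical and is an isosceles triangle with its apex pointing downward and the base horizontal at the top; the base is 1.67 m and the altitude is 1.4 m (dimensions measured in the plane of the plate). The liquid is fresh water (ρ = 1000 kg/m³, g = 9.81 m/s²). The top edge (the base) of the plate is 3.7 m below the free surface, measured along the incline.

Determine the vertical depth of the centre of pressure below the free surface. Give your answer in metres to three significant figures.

γ = ρg = 1000 × 9.81 = 9810 N/m³ = 9.81 kN/m³.
The plate makes 51° with the vertical, i.e. θ = 90° − 51° = 39° to the horizontal. Measuring y along the incline from the free-surface line, vertical depth h = y·sinθ with sinθ = 0.629320.
With the apex down, the centroid sits h/3 = 1.4/3 = 0.466667 m below the base (the top edge), so y_c = 3.7 + 0.466667 = 4.16667 m and h_c = 4.16667 × 0.629320 = 2.62217 m.
A = ½ × 1.67 × 1.4 = 1.169 m².
Resultant F = γ·h_c·A = 9.81 × 2.62217 × 1.169 = 30.0708 kN.
I_c = b·h³/36 = 1.67 × 1.4³/36 = 0.127291 m⁴.
Centre of pressure: y_p = y_c + I_c/(y_c·A) = 4.16667 + 0.127291/(4.16667 × 1.169) = 4.16667 + 0.0261333 = 4.1928 m along the plane.
Vertically, h_p = y_p·sinθ = 4.1928 × 0.629320 = 2.63861 m.

h_p = 2.64 m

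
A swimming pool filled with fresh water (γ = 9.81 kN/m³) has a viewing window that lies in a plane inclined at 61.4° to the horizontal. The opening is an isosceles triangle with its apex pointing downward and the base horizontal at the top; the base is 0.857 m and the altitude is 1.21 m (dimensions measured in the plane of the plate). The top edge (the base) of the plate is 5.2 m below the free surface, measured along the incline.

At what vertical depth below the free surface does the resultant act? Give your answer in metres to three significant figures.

γ = 9.81 kN/m³.
Let θ = 61.4° be the plate's angle to the horizontal; measure y along the incline from where the plane meets the free surface. Vertical depth h = y·sinθ with sinθ = 0.877983.
With the apex down, the centroid sits h/3 = 1.21/3 = 0.403333 m below the base (the top edge), so y_c = 5.2 + 0.403333 = 5.60333 m and h_c = 5.60333 × 0.877983 = 4.91963 m.
A = ½ × 0.857 × 1.21 = 0.518485 m².
Resultant F = γ·h_c·A = 9.81 × 4.91963 × 0.518485 = 25.0229 kN.
I_c = b·h³/36 = 0.857 × 1.21³/36 = 0.042173 m⁴.
Centre of pressure: y_p = y_c + I_c/(y_c·A) = 5.60333 + 0.042173/(5.60333 × 0.518485) = 5.60333 + 0.0145162 = 5.61785 m along the plane.
Vertically, h_p = y_p·sinθ = 5.61785 × 0.877983 = 4.93238 m.

h_p = 4.93 m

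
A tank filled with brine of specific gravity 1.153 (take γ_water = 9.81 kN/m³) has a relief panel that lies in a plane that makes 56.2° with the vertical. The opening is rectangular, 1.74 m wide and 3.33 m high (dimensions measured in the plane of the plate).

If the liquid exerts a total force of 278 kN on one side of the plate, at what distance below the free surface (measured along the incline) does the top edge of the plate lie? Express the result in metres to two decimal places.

γ = 1.153 × 9.81 = 11.31093 kN/m³.
A = 1.74 × 3.33 = 5.7942 m².
From F = γ·h_c·A, the centroid depth is h_c = 278/(11.31093 × 5.7942) = 4.24183 m.
The plate makes 56.2° with the vertical, i.e. θ = 90° − 56.2° = 33.8° to the horizontal. Measuring y along the incline from the free-surface line, vertical depth h = y·sinθ with sinθ = 0.556296.
Along the incline, y_c = h_c/sinθ = 4.24183/0.556296 = 7.62513 m.
The centroid lies 3.33/2 = 1.665 m below the top edge, so the top edge sits at y_top = 7.62513 − 1.665 = 5.96013 m along the incline.

y_top ≈ 5.96 m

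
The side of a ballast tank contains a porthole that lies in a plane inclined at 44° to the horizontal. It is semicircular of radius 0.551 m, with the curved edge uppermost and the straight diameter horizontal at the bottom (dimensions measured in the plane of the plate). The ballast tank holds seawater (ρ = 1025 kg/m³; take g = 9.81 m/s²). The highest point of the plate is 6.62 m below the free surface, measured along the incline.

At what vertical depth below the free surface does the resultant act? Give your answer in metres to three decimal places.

γ = ρg = 1025 × 9.81 / 1000 = 10.05525 kN/m³.
Let θ = 44° be the plate's angle to the horizontal; measure y along the incline from where the plane meets the free surface. Vertical depth h = y·sinθ with sinθ = 0.694658.
The centroid lies 4r/(3π) = 0.233852 m above the diameter, so r − 4r/(3π) = 0.551 − 0.233852 = 0.317148 m below the topmost point, so y_c = 6.62 + 0.317148 = 6.93715 m and h_c = 6.93715 × 0.694658 = 4.81895 m.
A = πr²/2 = π × 0.551²/2 = 0.476895 m².
Resultant F = γ·h_c·A = 10.05525 × 4.81895 × 0.476895 = 23.1083 kN.
I_c = (π/8 − 8/(9π))·r⁴ = 0.109757 × 0.551⁴ = 0.0101167 m⁴.
Centre of pressure: y_p = y_c + I_c/(y_c·A) = 6.93715 + 0.0101167/(6.93715 × 0.476895) = 6.93715 + 0.00305798 = 6.94021 m along the plane.
Vertically, h_p = y_p·sinθ = 6.94021 × 0.694658 = 4.82107 m.

h_p = 4.821 m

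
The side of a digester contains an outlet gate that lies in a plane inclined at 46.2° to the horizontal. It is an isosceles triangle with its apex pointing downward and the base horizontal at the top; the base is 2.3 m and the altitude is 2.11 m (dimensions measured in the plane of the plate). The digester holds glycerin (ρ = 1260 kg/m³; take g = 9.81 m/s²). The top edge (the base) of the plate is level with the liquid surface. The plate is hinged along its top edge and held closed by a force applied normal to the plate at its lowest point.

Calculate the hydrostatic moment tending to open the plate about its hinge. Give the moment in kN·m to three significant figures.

γ = ρg = 1260 × 9.81 / 1000 = 12.3606 kN/m³.
Let θ = 46.2° be the plate's angle to the horizontal; measure y along the incline from where the plane meets the free surface. Vertical depth h = y·sinθ with sinθ = 0.721760.
With the apex down, the centroid sits h/3 = 2.11/3 = 0.703333 m below the base (the top edge), so y_c = 0.703333 m and h_c = 0.703333 × 0.721760 = 0.507638 m.
A = ½ × 2.3 × 2.11 = 2.4265 m².
Resultant F = γ·h_c·A = 12.3606 × 0.507638 × 2.4265 = 15.2256 kN.
I_c = b·h³/36 = 2.3 × 2.11³/36 = 0.600168 m⁴.
Centre of pressure: y_p = y_c + I_c/(y_c·A) = 0.703333 + 0.600168/(0.703333 × 2.4265) = 0.703333 + 0.351667 = 1.055 m along the plane.
The resultant acts 0.703333 + 0.351667 = 1.055 m (along the plate) below the hinge at the top edge, so the moment about the hinge is M = F × 1.055 = 15.2256 × 1.055 = 16.063 kN·m.

M ≈ 16.1 kN·m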